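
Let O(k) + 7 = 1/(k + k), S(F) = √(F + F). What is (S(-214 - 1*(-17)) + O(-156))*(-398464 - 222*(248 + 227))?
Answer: 550526045/156 - 503914*I*√394 ≈ 3.529e+6 - 1.0002e+7*I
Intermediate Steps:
S(F) = √2*√F (S(F) = √(2*F) = √2*√F)
O(k) = -7 + 1/(2*k) (O(k) = -7 + 1/(k + k) = -7 + 1/(2*k))
(S(-214 - 1*(-17)) + O(-156))*(-398464 - 222*(248 + 227)) = (√2*√(-214 - 1*(-17)) + (-7 + (½)/(-156)))*(-398464 - 222*(248 + 227)) = (√2*√(-214 + 17) + (-7 + (½)*(-1/156)))*(-398464 - 222*475) = (√2*√(-197) + (-7 - 1/312))*(-398464 - 105450) = (√2*(I*√197) - 2185/312)*(-503914) = (I*√394 - 2185/312)*(-503914) = (-2185/312 + I*√394)*(-503914) = 550526045/156 - 503914*I*√394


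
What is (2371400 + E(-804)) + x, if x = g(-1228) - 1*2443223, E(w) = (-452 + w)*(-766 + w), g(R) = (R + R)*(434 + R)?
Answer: 3850161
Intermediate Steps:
g(R) = 2*R*(434 + R) (g(R) = (2*R)*(434 + R) = 2*R*(434 + R))
E(w) = (-766 + w)*(-452 + w)
x = -493159 (x = 2*(-1228)*(434 - 1228) - 1*2443223 = 2*(-1228)*(-794) - 2443223 = 1950064 - 2443223 = -493159)
(2371400 + E(-804)) + x = (2371400 + (346232 + (-804)² - 1218*(-804))) - 493159 = (2371400 + (346232 + 646416 + 979272)) - 493159 = (2371400 + 1971920) - 493159 = 4343320 - 493159 = 3850161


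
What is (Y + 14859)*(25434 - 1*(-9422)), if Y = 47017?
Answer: 2156749856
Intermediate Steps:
(Y + 14859)*(25434 - 1*(-9422)) = (47017 + 14859)*(25434 - 1*(-9422)) = 61876*(25434 + 9422) = 61876*34856 = 2156749856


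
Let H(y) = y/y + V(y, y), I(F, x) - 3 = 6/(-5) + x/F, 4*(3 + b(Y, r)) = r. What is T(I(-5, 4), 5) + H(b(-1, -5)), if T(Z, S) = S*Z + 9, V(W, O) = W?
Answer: 43/4 ≈ 10.750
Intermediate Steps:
b(Y, r) = -3 + r/4
I(F, x) = 9/5 + x/F (I(F, x) = 3 + (6/(-5) + x/F) = 3 + (6*(-⅕) + x/F) = 3 + (-6/5 + x/F) = 9/5 + x/F)
T(Z, S) = 9 + S*Z
H(y) = 1 + y (H(y) = y/y + y = 1 + y)
T(I(-5, 4), 5) + H(b(-1, -5)) = (9 + 5*(9/5 + 4/(-5))) + (1 + (-3 + (¼)*(-5))) = (9 + 5*(9/5 + 4*(-⅕))) + (1 + (-3 - 5/4)) = (9 + 5*(9/5 - ⅘)) + (1 - 17/4) = (9 + 5*1) - 13/4 = (9 + 5) - 13/4 = 14 - 13/4 = 43/4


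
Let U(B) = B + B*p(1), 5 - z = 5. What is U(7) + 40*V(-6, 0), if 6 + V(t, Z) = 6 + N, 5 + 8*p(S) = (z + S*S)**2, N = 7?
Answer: 567/2 ≈ 283.50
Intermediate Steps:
z = 0 (z = 5 - 1*5 = 5 - 5 = 0)
p(S) = -5/8 + S**4/8 (p(S) = -5/8 + (0 + S*S)**2/8 = -5/8 + (0 + S**2)**2/8 = -5/8 + (S**2)**2/8 = -5/8 + S**4/8)
V(t, Z) = 7 (V(t, Z) = -6 + (6 + 7) = -6 + 13 = 7)
U(B) = B/2 (U(B) = B + B*(-5/8 + (1/8)*1**4) = B + B*(-5/8 + (1/8)*1) = B + B*(-5/8 + 1/8) = B + B*(-1/2) = B - B/2 = B/2)
U(7) + 40*V(-6, 0) = (1/2)*7 + 40*7 = 7/2 + 280 = 567/2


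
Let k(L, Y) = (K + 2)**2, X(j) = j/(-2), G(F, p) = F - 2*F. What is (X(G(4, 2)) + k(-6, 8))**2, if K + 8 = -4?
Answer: 10404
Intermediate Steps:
K = -12 (K = -8 - 4 = -12)
G(F, p) = -F
X(j) = -j/2 (X(j) = j*(-1/2) = -j/2)
k(L, Y) = 100 (k(L, Y) = (-12 + 2)**2 = (-10)**2 = 100)
(X(G(4, 2)) + k(-6, 8))**2 = (-(-1)*4/2 + 100)**2 = (-1/2*(-4) + 100)**2 = (2 + 100)**2 = 102**2 = 10404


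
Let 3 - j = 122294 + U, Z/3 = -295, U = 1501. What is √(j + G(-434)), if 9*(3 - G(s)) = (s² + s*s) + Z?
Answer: 2*I*√372482/3 ≈ 406.88*I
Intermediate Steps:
Z = -885 (Z = 3*(-295) = -885)
j = -123792 (j = 3 - (122294 + 1501) = 3 - 1*123795 = 3 - 123795 = -123792)
G(s) = 304/3 - 2*s²/9 (G(s) = 3 - ((s² + s*s) - 885)/9 = 3 - ((s² + s²) - 885)/9 = 3 - (2*s² - 885)/9 = 3 - (-885 + 2*s²)/9 = 3 + (295/3 - 2*s²/9) = 304/3 - 2*s²/9)
√(j + G(-434)) = √(-123792 + (304/3 - 2/9*(-434)²)) = √(-123792 + (304/3 - 2/9*188356)) = √(-123792 + (304/3 - 376712/9)) = √(-123792 - 375800/9) = √(-1489928/9) = 2*I*√372482/3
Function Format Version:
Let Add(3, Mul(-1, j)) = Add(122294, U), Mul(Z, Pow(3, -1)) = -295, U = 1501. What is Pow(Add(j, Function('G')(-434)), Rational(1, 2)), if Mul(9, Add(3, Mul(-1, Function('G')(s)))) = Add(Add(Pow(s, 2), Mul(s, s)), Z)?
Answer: Mul(Rational(2, 3), I, Pow(372482, Rational(1, 2))) ≈ Mul(406.88, I)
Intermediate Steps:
Z = -885 (Z = Mul(3, -295) = -885)
j = -123792 (j = Add(3, Mul(-1, Add(122294, 1501))) = Add(3, Mul(-1, 123795)) = Add(3, -123795) = -123792)
Function('G')(s) = Add(Rational(304, 3), Mul(Rational(-2, 9), Pow(s, 2))) (Function('G')(s) = Add(3, Mul(Rational(-1, 9), Add(Add(Pow(s, 2), Mul(s, s)), -885))) = Add(3, Mul(Rational(-1, 9), Add(Add(Pow(s, 2), Pow(s, 2)), -885))) = Add(3, Mul(Rational(-1, 9), Add(Mul(2, Pow(s, 2)), -885))) = Add(3, Mul(Rational(-1, 9), Add(-885, Mul(2, Pow(s, 2))))) = Add(3, Add(Rational(295, 3), Mul(Rational(-2, 9), Pow(s, 2)))) = Add(Rational(304, 3), Mul(Rational(-2, 9), Pow(s, 2))))
Pow(Add(j, Function('G')(-434)), Rational(1, 2)) = Pow(Add(-123792, Add(Rational(304, 3), Mul(Rational(-2, 9), Pow(-434, 2)))), Rational(1, 2)) = Pow(Add(-123792, Add(Rational(304, 3), Mul(Rational(-2, 9), 188356))), Rational(1, 2)) = Pow(Add(-123792, Add(Rational(304, 3), Rational(-376712, 9))), Rational(1, 2)) = Pow(Add(-123792, Rational(-375800, 9)), Rational(1, 2)) = Pow(Rational(-1489928, 9), Rational(1, 2)) = Mul(Rational(2, 3), I, Pow(372482, Rational(1, 2)))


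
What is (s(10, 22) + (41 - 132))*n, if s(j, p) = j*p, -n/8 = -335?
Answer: 345720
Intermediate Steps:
n = 2680 (n = -8*(-335) = 2680)
(s(10, 22) + (41 - 132))*n = (10*22 + (41 - 132))*2680 = (220 - 91)*2680 = 129*2680 = 345720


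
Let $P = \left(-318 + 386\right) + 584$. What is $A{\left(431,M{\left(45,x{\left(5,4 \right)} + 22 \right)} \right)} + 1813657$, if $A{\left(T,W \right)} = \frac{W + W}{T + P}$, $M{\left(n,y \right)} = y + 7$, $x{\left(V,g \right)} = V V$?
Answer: $\frac{654730213}{361} \approx 1.8137 \cdot 10^{6}$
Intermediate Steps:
$x{\left(V,g \right)} = V^{2}$
$P = 652$ ($P = 68 + 584 = 652$)
$M{\left(n,y \right)} = 7 + y$
$A{\left(T,W \right)} = \frac{2 W}{652 + T}$ ($A{\left(T,W \right)} = \frac{W + W}{T + 652} = \frac{2 W}{652 + T}$)
$A{\left(431,M{\left(45,x{\left(5,4 \right)} + 22 \right)} \right)} + 1813657 = \frac{2 \left(7 + \left(5^{2} + 22\right)\right)}{652 + 431} + 1813657 = \frac{2 \left(7 + \left(25 + 22\right)\right)}{1083} + 1813657 = 2 \left(7 + 47\right) \frac{1}{1083} + 1813657 = 2 \cdot 54 \cdot \frac{1}{1083} + 1813657 = \frac{36}{361} + 1813657 = \frac{654730213}{361}$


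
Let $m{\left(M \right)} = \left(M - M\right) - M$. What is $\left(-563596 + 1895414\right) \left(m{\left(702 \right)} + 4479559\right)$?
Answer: $5965022372026$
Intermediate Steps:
$m{\left(M \right)} = - M$ ($m{\left(M \right)} = 0 - M = - M$)
$\left(-563596 + 1895414\right) \left(m{\left(702 \right)} + 4479559\right) = \left(-563596 + 1895414\right) \left(\left(-1\right) 702 + 4479559\right) = 1331818 \left(-702 + 4479559\right) = 1331818 \cdot 4478857 = 5965022372026$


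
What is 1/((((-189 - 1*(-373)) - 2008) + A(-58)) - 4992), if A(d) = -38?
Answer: -1/6854 ≈ -0.00014590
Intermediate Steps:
1/((((-189 - 1*(-373)) - 2008) + A(-58)) - 4992) = 1/((((-189 - 1*(-373)) - 2008) - 38) - 4992) = 1/((((-189 + 373) - 2008) - 38) - 4992) = 1/(((184 - 2008) - 38) - 4992) = 1/((-1824 - 38) - 4992) = 1/(-1862 - 4992) = 1/(-6854) = -1/6854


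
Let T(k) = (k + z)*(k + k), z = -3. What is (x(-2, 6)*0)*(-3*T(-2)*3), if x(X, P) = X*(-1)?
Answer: 0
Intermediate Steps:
x(X, P) = -X
T(k) = 2*k*(-3 + k) (T(k) = (k - 3)*(k + k) = (-3 + k)*(2*k) = 2*k*(-3 + k))
(x(-2, 6)*0)*(-3*T(-2)*3) = (-1*(-2)*0)*(-6*(-2)*(-3 - 2)*3) = (2*0)*(-6*(-2)*(-5)*3) = 0*(-3*20*3) = 0*(-60*3) = 0*(-180) = 0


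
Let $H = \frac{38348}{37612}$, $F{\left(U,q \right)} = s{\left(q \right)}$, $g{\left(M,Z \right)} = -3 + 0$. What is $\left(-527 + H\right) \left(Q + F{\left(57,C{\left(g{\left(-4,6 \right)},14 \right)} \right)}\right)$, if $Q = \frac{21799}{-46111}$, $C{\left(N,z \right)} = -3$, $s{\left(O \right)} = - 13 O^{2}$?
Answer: $\frac{26790307698084}{433581733} \approx 61788.0$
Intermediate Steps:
$g{\left(M,Z \right)} = -3$
$F{\left(U,q \right)} = - 13 q^{2}$
$Q = - \frac{21799}{46111}$ ($Q = 21799 \left(- \frac{1}{46111}\right) = - \frac{21799}{46111} \approx -0.47275$)
$H = \frac{9587}{9403}$ ($H = 38348 \cdot \frac{1}{37612} = \frac{9587}{9403} \approx 1.0196$)
$\left(-527 + H\right) \left(Q + F{\left(57,C{\left(g{\left(-4,6 \right)},14 \right)} \right)}\right) = \left(-527 + \frac{9587}{9403}\right) \left(- \frac{21799}{46111} - 13 \left(-3\right)^{2}\right) = - \frac{4945794 \left(- \frac{21799}{46111} - 117\right)}{9403} = \left(- \frac{4945794}{9403}\right) \left(- \frac{5416786}{46111}\right) = \frac{26790307698084}{433581733}$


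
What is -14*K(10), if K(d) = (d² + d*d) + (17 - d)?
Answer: -2898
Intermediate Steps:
K(d) = 17 - d + 2*d² (K(d) = (d² + d²) + (17 - d) = 2*d² + (17 - d) = 17 - d + 2*d²)
-14*K(10) = -14*(17 - 1*10 + 2*10²) = -14*(17 - 10 + 2*100) = -14*(17 - 10 + 200) = -14*207 = -2898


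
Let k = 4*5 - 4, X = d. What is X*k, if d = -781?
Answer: -12496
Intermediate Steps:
X = -781
k = 16 (k = 20 - 4 = 16)
X*k = -781*16 = -12496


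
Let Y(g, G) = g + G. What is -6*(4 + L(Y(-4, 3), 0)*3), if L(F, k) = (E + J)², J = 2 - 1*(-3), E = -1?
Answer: -312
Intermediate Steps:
J = 5 (J = 2 + 3 = 5)
Y(g, G) = G + g
L(F, k) = 16 (L(F, k) = (-1 + 5)² = 4² = 16)
-6*(4 + L(Y(-4, 3), 0)*3) = -6*(4 + 16*3) = -6*(4 + 48) = -6*52 = -312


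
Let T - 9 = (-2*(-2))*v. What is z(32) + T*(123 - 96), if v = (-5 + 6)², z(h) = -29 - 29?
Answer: 293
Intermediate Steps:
z(h) = -58
v = 1 (v = 1² = 1)
T = 13 (T = 9 - 2*(-2)*1 = 9 + 4*1 = 9 + 4 = 13)
z(32) + T*(123 - 96) = -58 + 13*(123 - 96) = -58 + 13*27 = -58 + 351 = 293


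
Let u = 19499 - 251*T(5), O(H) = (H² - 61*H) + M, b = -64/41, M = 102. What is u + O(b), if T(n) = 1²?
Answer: 32691510/1681 ≈ 19448.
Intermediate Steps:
T(n) = 1
b = -64/41 (b = -64*1/41 = -64/41 ≈ -1.5610)
O(H) = 102 + H² - 61*H (O(H) = (H² - 61*H) + 102 = 102 + H² - 61*H)
u = 19248 (u = 19499 - 251*1 = 19499 - 251 = 19248)
u + O(b) = 19248 + (102 + (-64/41)² - 61*(-64/41)) = 19248 + (102 + 4096/1681 + 3904/41) = 19248 + 335622/1681 = 32691510/1681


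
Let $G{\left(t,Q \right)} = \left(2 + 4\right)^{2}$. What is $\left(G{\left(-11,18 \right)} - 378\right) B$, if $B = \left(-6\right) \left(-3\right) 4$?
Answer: $-24624$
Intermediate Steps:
$B = 72$ ($B = 18 \cdot 4 = 72$)
$G{\left(t,Q \right)} = 36$ ($G{\left(t,Q \right)} = 6^{2} = 36$)
$\left(G{\left(-11,18 \right)} - 378\right) B = \left(36 - 378\right) 72 = \left(-342\right) 72 = -24624$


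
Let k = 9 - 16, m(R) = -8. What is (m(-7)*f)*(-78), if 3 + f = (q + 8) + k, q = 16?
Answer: 8736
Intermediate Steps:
k = -7
f = 14 (f = -3 + ((16 + 8) - 7) = -3 + (24 - 7) = -3 + 17 = 14)
(m(-7)*f)*(-78) = -8*14*(-78) = -112*(-78) = 8736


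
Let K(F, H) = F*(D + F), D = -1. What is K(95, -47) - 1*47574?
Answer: -38644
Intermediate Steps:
K(F, H) = F*(-1 + F)
K(95, -47) - 1*47574 = 95*(-1 + 95) - 1*47574 = 95*94 - 47574 = 8930 - 47574 = -38644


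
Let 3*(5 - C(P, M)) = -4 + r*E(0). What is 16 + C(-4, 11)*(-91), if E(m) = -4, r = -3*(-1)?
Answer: -2773/3 ≈ -924.33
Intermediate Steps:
r = 3
C(P, M) = 31/3 (C(P, M) = 5 - (-4 + 3*(-4))/3 = 5 - (-4 - 12)/3 = 5 - 1/3*(-16) = 5 + 16/3 = 31/3)
16 + C(-4, 11)*(-91) = 16 + (31/3)*(-91) = 16 - 2821/3 = -2773/3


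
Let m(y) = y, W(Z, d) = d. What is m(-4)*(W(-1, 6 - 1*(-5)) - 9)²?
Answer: -16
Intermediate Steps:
m(-4)*(W(-1, 6 - 1*(-5)) - 9)² = -4*((6 - 1*(-5)) - 9)² = -4*((6 + 5) - 9)² = -4*(11 - 9)² = -4*2² = -4*4 = -16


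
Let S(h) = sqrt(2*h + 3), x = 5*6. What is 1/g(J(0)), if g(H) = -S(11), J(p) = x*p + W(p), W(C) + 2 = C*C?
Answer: -1/5 ≈ -0.20000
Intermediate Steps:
x = 30
W(C) = -2 + C**2 (W(C) = -2 + C*C = -2 + C**2)
S(h) = sqrt(3 + 2*h)
J(p) = -2 + p**2 + 30*p (J(p) = 30*p + (-2 + p**2) = -2 + p**2 + 30*p)
g(H) = -5 (g(H) = -sqrt(3 + 2*11) = -sqrt(3 + 22) = -sqrt(25) = -1*5 = -5)
1/g(J(0)) = 1/(-5) = -1/5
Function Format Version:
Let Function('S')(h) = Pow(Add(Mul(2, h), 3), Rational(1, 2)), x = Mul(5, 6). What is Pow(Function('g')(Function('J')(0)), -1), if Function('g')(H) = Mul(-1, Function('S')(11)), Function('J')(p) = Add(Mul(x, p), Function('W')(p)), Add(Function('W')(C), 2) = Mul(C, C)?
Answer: Rational(-1, 5) ≈ -0.20000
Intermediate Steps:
x = 30
Function('W')(C) = Add(-2, Pow(C, 2)) (Function('W')(C) = Add(-2, Mul(C, C)) = Add(-2, Pow(C, 2)))
Function('S')(h) = Pow(Add(3, Mul(2, h)), Rational(1, 2))
Function('J')(p) = Add(-2, Pow(p, 2), Mul(30, p)) (Function('J')(p) = Add(Mul(30, p), Add(-2, Pow(p, 2))) = Add(-2, Pow(p, 2), Mul(30, p)))
Function('g')(H) = -5 (Function('g')(H) = Mul(-1, Pow(Add(3, Mul(2, 11)), Rational(1, 2))) = Mul(-1, Pow(Add(3, 22), Rational(1, 2))) = Mul(-1, Pow(25, Rational(1, 2))) = Mul(-1, 5) = -5)
Pow(Function('g')(Function('J')(0)), -1) = Pow(-5, -1) = Rational(-1, 5)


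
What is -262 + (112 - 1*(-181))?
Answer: 31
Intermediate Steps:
-262 + (112 - 1*(-181)) = -262 + (112 + 181) = -262 + 293 = 31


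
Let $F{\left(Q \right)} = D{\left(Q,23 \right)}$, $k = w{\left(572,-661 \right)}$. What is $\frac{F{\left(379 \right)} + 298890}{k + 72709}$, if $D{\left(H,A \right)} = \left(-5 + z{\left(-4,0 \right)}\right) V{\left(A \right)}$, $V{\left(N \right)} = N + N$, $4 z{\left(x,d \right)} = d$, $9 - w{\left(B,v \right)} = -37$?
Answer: $\frac{59732}{14551} \approx 4.105$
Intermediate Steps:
$w{\left(B,v \right)} = 46$ ($w{\left(B,v \right)} = 9 - -37 = 9 + 37 = 46$)
$z{\left(x,d \right)} = \frac{d}{4}$
$k = 46$
$V{\left(N \right)} = 2 N$
$D{\left(H,A \right)} = - 10 A$ ($D{\left(H,A \right)} = \left(-5 + \frac{1}{4} \cdot 0\right) 2 A = \left(-5 + 0\right) 2 A = - 5 \cdot 2 A = - 10 A$)
$F{\left(Q \right)} = -230$ ($F{\left(Q \right)} = \left(-10\right) 23 = -230$)
$\frac{F{\left(379 \right)} + 298890}{k + 72709} = \frac{-230 + 298890}{46 + 72709} = \frac{298660}{72755} = 298660 \cdot \frac{1}{72755} = \frac{59732}{14551}$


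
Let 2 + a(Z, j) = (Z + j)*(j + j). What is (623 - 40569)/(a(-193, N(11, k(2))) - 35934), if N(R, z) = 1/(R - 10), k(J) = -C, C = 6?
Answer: 19973/18160 ≈ 1.0998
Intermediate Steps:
k(J) = -6 (k(J) = -1*6 = -6)
N(R, z) = 1/(-10 + R)
a(Z, j) = -2 + 2*j*(Z + j) (a(Z, j) = -2 + (Z + j)*(j + j) = -2 + (Z + j)*(2*j) = -2 + 2*j*(Z + j))
(623 - 40569)/(a(-193, N(11, k(2))) - 35934) = (623 - 40569)/((-2 + 2*(1/(-10 + 11))² + 2*(-193)/(-10 + 11)) - 35934) = -39946/((-2 + 2*(1/1)² + 2*(-193)/1) - 35934) = -39946/((-2 + 2*1² + 2*(-193)*1) - 35934) = -39946/((-2 + 2*1 - 386) - 35934) = -39946/((-2 + 2 - 386) - 35934) = -39946/(-386 - 35934) = -39946/(-36320) = -39946*(-1/36320) = 19973/18160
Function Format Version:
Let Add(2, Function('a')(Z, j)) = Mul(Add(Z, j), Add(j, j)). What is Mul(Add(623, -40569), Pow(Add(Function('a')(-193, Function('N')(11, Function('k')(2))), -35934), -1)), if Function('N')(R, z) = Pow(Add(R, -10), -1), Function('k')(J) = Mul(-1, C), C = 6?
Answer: Rational(19973, 18160) ≈ 1.0998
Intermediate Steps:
Function('k')(J) = -6 (Function('k')(J) = Mul(-1, 6) = -6)
Function('N')(R, z) = Pow(Add(-10, R), -1)
Function('a')(Z, j) = Add(-2, Mul(2, j, Add(Z, j))) (Function('a')(Z, j) = Add(-2, Mul(Add(Z, j), Add(j, j))) = Add(-2, Mul(Add(Z, j), Mul(2, j))) = Add(-2, Mul(2, j, Add(Z, j))))
Mul(Add(623, -40569), Pow(Add(Function('a')(-193, Function('N')(11, Function('k')(2))), -35934), -1)) = Mul(Add(623, -40569), Pow(Add(Add(-2, Mul(2, Pow(Pow(Add(-10, 11), -1), 2)), Mul(2, -193, Pow(Add(-10, 11), -1))), -35934), -1)) = Mul(-39946, Pow(Add(Add(-2, Mul(2, Pow(Pow(1, -1), 2)), Mul(2, -193, Pow(1, -1))), -35934), -1)) = Mul(-39946, Pow(Add(Add(-2, Mul(2, Pow(1, 2)), Mul(2, -193, 1)), -35934), -1)) = Mul(-39946, Pow(Add(Add(-2, Mul(2, 1), -386), -35934), -1)) = Mul(-39946, Pow(Add(Add(-2, 2, -386), -35934), -1)) = Mul(-39946, Pow(Add(-386, -35934), -1)) = Mul(-39946, Pow(-36320, -1)) = Mul(-39946, Rational(-1, 36320)) = Rational(19973, 18160)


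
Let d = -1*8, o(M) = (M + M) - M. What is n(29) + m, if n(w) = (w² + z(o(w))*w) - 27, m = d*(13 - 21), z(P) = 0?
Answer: 878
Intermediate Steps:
o(M) = M (o(M) = 2*M - M = M)
d = -8
m = 64 (m = -8*(13 - 21) = -8*(-8) = 64)
n(w) = -27 + w² (n(w) = (w² + 0*w) - 27 = (w² + 0) - 27 = w² - 27 = -27 + w²)
n(29) + m = (-27 + 29²) + 64 = (-27 + 841) + 64 = 814 + 64 = 878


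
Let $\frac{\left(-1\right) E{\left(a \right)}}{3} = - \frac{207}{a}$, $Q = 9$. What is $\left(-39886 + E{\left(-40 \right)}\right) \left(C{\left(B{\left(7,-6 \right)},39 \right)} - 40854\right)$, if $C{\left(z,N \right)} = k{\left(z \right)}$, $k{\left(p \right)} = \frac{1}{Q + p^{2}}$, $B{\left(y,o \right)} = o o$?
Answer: $\frac{85093144706609}{52200} \approx 1.6301 \cdot 10^{9}$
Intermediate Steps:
$B{\left(y,o \right)} = o^{2}$
$E{\left(a \right)} = \frac{621}{a}$ ($E{\left(a \right)} = - 3 \left(- \frac{207}{a}\right) = \frac{621}{a}$)
$k{\left(p \right)} = \frac{1}{9 + p^{2}}$
$C{\left(z,N \right)} = \frac{1}{9 + z^{2}}$
$\left(-39886 + E{\left(-40 \right)}\right) \left(C{\left(B{\left(7,-6 \right)},39 \right)} - 40854\right) = \left(-39886 + \frac{621}{-40}\right) \left(\frac{1}{9 + \left(\left(-6\right)^{2}\right)^{2}} - 40854\right) = \left(-39886 + 621 \left(- \frac{1}{40}\right)\right) \left(\frac{1}{9 + 36^{2}} - 40854\right) = \left(-39886 - \frac{621}{40}\right) \left(\frac{1}{9 + 1296} - 40854\right) = - \frac{1596061 \left(\frac{1}{1305} - 40854\right)}{40} = \left(- \frac{1596061}{40}\right) \left(- \frac{53314469}{1305}\right) = \frac{85093144706609}{52200}$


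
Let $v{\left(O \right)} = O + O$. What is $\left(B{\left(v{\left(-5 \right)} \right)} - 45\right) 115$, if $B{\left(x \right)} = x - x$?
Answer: $-5175$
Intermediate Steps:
$v{\left(O \right)} = 2 O$
$B{\left(x \right)} = 0$
$\left(B{\left(v{\left(-5 \right)} \right)} - 45\right) 115 = \left(0 - 45\right) 115 = \left(-45\right) 115 = -5175$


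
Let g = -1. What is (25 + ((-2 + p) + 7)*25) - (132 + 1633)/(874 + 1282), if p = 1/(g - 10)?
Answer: 316735/2156 ≈ 146.91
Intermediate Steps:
p = -1/11 (p = 1/(-1 - 10) = 1/(-11) = -1/11 ≈ -0.090909)
(25 + ((-2 + p) + 7)*25) - (132 + 1633)/(874 + 1282) = (25 + ((-2 - 1/11) + 7)*25) - (132 + 1633)/(874 + 1282) = (25 + (-23/11 + 7)*25) - 1765/2156 = (25 + (54/11)*25) - 1765/2156 = (25 + 1350/11) - 1*1765/2156 = 1625/11 - 1765/2156 = 316735/2156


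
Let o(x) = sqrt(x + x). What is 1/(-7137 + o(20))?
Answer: -7137/50936729 - 2*sqrt(10)/50936729 ≈ -0.00014024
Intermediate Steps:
o(x) = sqrt(2)*sqrt(x) (o(x) = sqrt(2*x) = sqrt(2)*sqrt(x))
1/(-7137 + o(20)) = 1/(-7137 + sqrt(2)*sqrt(20)) = 1/(-7137 + sqrt(2)*(2*sqrt(5))) = 1/(-7137 + 2*sqrt(10))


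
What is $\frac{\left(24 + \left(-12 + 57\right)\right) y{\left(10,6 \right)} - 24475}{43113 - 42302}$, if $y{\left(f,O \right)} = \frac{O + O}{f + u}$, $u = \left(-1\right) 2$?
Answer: $- \frac{48743}{1622} \approx -30.051$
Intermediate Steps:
$u = -2$
$y{\left(f,O \right)} = \frac{2 O}{-2 + f}$ ($y{\left(f,O \right)} = \frac{O + O}{f - 2} = \frac{2 O}{-2 + f}$)
$\frac{\left(24 + \left(-12 + 57\right)\right) y{\left(10,6 \right)} - 24475}{43113 - 42302} = \frac{\left(24 + \left(-12 + 57\right)\right) 2 \cdot 6 \frac{1}{-2 + 10} - 24475}{43113 - 42302} = \frac{\left(24 + 45\right) 2 \cdot 6 \cdot \frac{1}{8} - 24475}{811} = \left(69 \cdot 2 \cdot 6 \cdot \frac{1}{8} - 24475\right) \frac{1}{811} = \left(69 \cdot \frac{3}{2} - 24475\right) \frac{1}{811} = \left(\frac{207}{2} - 24475\right) \frac{1}{811} = \left(- \frac{48743}{2}\right) \frac{1}{811} = - \frac{48743}{1622}$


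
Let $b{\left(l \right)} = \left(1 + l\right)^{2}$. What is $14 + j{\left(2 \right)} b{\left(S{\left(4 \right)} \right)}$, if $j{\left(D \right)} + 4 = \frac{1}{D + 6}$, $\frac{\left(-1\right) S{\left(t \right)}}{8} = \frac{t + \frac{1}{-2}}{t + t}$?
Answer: $- \frac{327}{32} \approx -10.219$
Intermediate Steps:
$S{\left(t \right)} = - \frac{4 \left(- \frac{1}{2} + t\right)}{t}$ ($S{\left(t \right)} = - 8 \frac{t + \frac{1}{-2}}{t + t} = - 8 \frac{t - \frac{1}{2}}{2 t} = - 8 \left(- \frac{1}{2} + t\right) \frac{1}{2 t} = - 8 \frac{- \frac{1}{2} + t}{2 t} = - \frac{4 \left(- \frac{1}{2} + t\right)}{t}$)
$j{\left(D \right)} = -4 + \frac{1}{6 + D}$ ($j{\left(D \right)} = -4 + \frac{1}{D + 6} = -4 + \frac{1}{6 + D}$)
$14 + j{\left(2 \right)} b{\left(S{\left(4 \right)} \right)} = 14 + \frac{-23 - 8}{6 + 2} \left(1 - \left(4 - \frac{2}{4}\right)\right)^{2} = 14 + \frac{-23 - 8}{8} \left(1 + \left(-4 + 2 \cdot \frac{1}{4}\right)\right)^{2} = 14 + \frac{1}{8} \left(-31\right) \left(1 + \left(-4 + \frac{1}{2}\right)\right)^{2} = 14 - \frac{31 \left(1 - \frac{7}{2}\right)^{2}}{8} = 14 - \frac{31 \left(- \frac{5}{2}\right)^{2}}{8} = 14 - \frac{775}{32} = - \frac{327}{32}$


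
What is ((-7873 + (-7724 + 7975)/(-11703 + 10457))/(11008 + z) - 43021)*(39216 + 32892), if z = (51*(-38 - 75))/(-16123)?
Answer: -343026438521724095886/110574866381 ≈ -3.1022e+9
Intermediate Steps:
z = 5763/16123 (z = (51*(-113))*(-1/16123) = -5763*(-1/16123) = 5763/16123 ≈ 0.35744)
((-7873 + (-7724 + 7975)/(-11703 + 10457))/(11008 + z) - 43021)*(39216 + 32892) = ((-7873 + (-7724 + 7975)/(-11703 + 10457))/(11008 + 5763/16123) - 43021)*(39216 + 32892) = ((-7873 + 251/(-1246))/(177487747/16123) - 43021)*72108 = ((-7873 + 251*(-1/1246))*(16123/177487747) - 43021)*72108 = ((-7873 - 251/1246)*(16123/177487747) - 43021)*72108 = (-9810009/1246*16123/177487747 - 43021)*72108 = (-158166775107/221149732762 - 43021)*72108 = -9514240819929109/221149732762*72108 = -343026438521724095886/110574866381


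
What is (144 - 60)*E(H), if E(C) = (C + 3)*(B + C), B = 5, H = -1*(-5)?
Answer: 6720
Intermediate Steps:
H = 5
E(C) = (3 + C)*(5 + C) (E(C) = (C + 3)*(5 + C) = (3 + C)*(5 + C))
(144 - 60)*E(H) = (144 - 60)*(15 + 5² + 8*5) = 84*(15 + 25 + 40) = 84*80 = 6720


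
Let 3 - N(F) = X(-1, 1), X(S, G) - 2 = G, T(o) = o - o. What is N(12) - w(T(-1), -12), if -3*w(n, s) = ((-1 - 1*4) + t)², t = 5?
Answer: 0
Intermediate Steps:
T(o) = 0
w(n, s) = 0 (w(n, s) = -((-1 - 1*4) + 5)²/3 = -((-1 - 4) + 5)²/3 = -(-5 + 5)²/3 = -⅓*0² = -⅓*0 = 0)
X(S, G) = 2 + G
N(F) = 0 (N(F) = 3 - (2 + 1) = 3 - 1*3 = 3 - 3 = 0)
N(12) - w(T(-1), -12) = 0 - 1*0 = 0 + 0 = 0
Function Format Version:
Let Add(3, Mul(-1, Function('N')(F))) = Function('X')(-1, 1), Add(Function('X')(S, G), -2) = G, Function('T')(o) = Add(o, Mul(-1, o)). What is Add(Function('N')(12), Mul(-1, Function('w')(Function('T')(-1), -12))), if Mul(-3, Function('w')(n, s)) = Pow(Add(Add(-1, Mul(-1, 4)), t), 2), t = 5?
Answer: 0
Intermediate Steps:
Function('T')(o) = 0
Function('w')(n, s) = 0 (Function('w')(n, s) = Mul(Rational(-1, 3), Pow(Add(Add(-1, Mul(-1, 4)), 5), 2)) = Mul(Rational(-1, 3), Pow(Add(Add(-1, -4), 5), 2)) = Mul(Rational(-1, 3), Pow(Add(-5, 5), 2)) = Mul(Rational(-1, 3), Pow(0, 2)) = Mul(Rational(-1, 3), 0) = 0)
Function('X')(S, G) = Add(2, G)
Function('N')(F) = 0 (Function('N')(F) = Add(3, Mul(-1, Add(2, 1))) = Add(3, Mul(-1, 3)) = Add(3, -3) = 0)
Add(Function('N')(12), Mul(-1, Function('w')(Function('T')(-1), -12))) = Add(0, Mul(-1, 0)) = Add(0, 0) = 0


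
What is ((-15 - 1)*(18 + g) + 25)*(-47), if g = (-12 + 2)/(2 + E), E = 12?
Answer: 82767/7 ≈ 11824.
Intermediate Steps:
g = -5/7 (g = (-12 + 2)/(2 + 12) = -10/14 = -10*1/14 = -5/7 ≈ -0.71429)
((-15 - 1)*(18 + g) + 25)*(-47) = ((-15 - 1)*(18 - 5/7) + 25)*(-47) = (-16*121/7 + 25)*(-47) = (-1936/7 + 25)*(-47) = -1761/7*(-47) = 82767/7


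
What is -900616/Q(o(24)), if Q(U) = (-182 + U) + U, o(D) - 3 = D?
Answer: 112577/16 ≈ 7036.1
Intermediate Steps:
o(D) = 3 + D
Q(U) = -182 + 2*U
-900616/Q(o(24)) = -900616/(-182 + 2*(3 + 24)) = -900616/(-182 + 2*27) = -900616/(-182 + 54) = -900616/(-128) = -900616*(-1/128) = 112577/16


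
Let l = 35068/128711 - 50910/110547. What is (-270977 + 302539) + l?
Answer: 13608511151380/431170149 ≈ 31562.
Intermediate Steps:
l = -81091358/431170149 (l = 35068*(1/128711) - 50910*1/110547 = 3188/11701 - 16970/36849 = -81091358/431170149 ≈ -0.18807)
(-270977 + 302539) + l = (-270977 + 302539) - 81091358/431170149 = 31562 - 81091358/431170149 = 13608511151380/431170149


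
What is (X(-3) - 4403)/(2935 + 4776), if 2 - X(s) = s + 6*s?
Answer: -4380/7711 ≈ -0.56802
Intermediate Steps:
X(s) = 2 - 7*s (X(s) = 2 - (s + 6*s) = 2 - 7*s)
(X(-3) - 4403)/(2935 + 4776) = ((2 - 7*(-3)) - 4403)/(2935 + 4776) = ((2 + 21) - 4403)/7711 = (23 - 4403)*(1/7711) = -4380*1/7711 = -4380/7711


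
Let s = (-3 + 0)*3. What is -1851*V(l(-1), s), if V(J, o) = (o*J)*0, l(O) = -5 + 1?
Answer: 0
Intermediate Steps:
l(O) = -4
s = -9 (s = -3*3 = -9)
V(J, o) = 0 (V(J, o) = (J*o)*0 = 0)
-1851*V(l(-1), s) = -1851*0 = 0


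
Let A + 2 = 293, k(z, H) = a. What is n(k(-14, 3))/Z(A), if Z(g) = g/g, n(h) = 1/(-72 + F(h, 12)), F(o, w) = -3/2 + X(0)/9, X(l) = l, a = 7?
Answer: -2/147 ≈ -0.013605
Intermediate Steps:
k(z, H) = 7
F(o, w) = -3/2 (F(o, w) = -3/2 + 0/9 = -3*½ + 0*(⅑) = -3/2 + 0 = -3/2)
A = 291 (A = -2 + 293 = 291)
n(h) = -2/147 (n(h) = 1/(-72 - 3/2) = 1/(-147/2) = -2/147)
Z(g) = 1
n(k(-14, 3))/Z(A) = -2/147/1 = -2/147*1 = -2/147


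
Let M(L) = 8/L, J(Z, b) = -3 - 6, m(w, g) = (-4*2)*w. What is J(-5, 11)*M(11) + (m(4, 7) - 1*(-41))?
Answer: 27/11 ≈ 2.4545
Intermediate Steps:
m(w, g) = -8*w
J(Z, b) = -9
J(-5, 11)*M(11) + (m(4, 7) - 1*(-41)) = -72/11 + (-8*4 - 1*(-41)) = -72/11 + (-32 + 41) = -9*8/11 + 9 = -72/11 + 9 = 27/11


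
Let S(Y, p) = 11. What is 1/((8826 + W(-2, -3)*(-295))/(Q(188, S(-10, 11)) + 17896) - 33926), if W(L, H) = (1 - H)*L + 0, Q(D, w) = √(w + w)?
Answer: -2716292767147/92151250583350907 + 5593*√22/184302501166701814 ≈ -2.9476e-5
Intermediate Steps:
Q(D, w) = √2*√w (Q(D, w) = √(2*w) = √2*√w)
W(L, H) = L*(1 - H) (W(L, H) = L*(1 - H) + 0 = L*(1 - H))
1/((8826 + W(-2, -3)*(-295))/(Q(188, S(-10, 11)) + 17896) - 33926) = 1/((8826 - 2*(1 - 1*(-3))*(-295))/(√2*√11 + 17896) - 33926) = 1/((8826 - 2*(1 + 3)*(-295))/(√22 + 17896) - 33926) = 1/((8826 - 2*4*(-295))/(17896 + √22) - 33926) = 1/((8826 - 8*(-295))/(17896 + √22) - 33926) = 1/((8826 + 2360)/(17896 + √22) - 33926) = 1/(11186/(17896 + √22) - 33926) = 1/(-33926 + 11186/(17896 + √22))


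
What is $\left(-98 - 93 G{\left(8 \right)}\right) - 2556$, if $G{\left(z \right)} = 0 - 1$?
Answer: $-2561$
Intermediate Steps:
$G{\left(z \right)} = -1$ ($G{\left(z \right)} = 0 - 1 = -1$)
$\left(-98 - 93 G{\left(8 \right)}\right) - 2556 = \left(-98 - -93\right) - 2556 = \left(-98 + 93\right) - 2556 = -5 - 2556 = -2561$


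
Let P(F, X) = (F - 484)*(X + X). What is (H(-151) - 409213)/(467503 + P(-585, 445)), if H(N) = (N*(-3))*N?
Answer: 477616/483907 ≈ 0.98700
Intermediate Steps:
P(F, X) = 2*X*(-484 + F) (P(F, X) = (-484 + F)*(2*X) = 2*X*(-484 + F))
H(N) = -3*N² (H(N) = (-3*N)*N = -3*N²)
(H(-151) - 409213)/(467503 + P(-585, 445)) = (-3*(-151)² - 409213)/(467503 + 2*445*(-484 - 585)) = (-3*22801 - 409213)/(467503 + 2*445*(-1069)) = (-68403 - 409213)/(467503 - 951410) = -477616/(-483907) = -477616*(-1/483907) = 477616/483907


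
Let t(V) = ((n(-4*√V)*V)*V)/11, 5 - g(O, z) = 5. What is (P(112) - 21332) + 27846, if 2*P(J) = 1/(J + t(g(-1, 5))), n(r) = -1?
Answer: 1459137/224 ≈ 6514.0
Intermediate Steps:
g(O, z) = 0 (g(O, z) = 5 - 1*5 = 5 - 5 = 0)
t(V) = -V²/11 (t(V) = ((-V)*V)/11 = -V²*(1/11) = -V²/11)
P(J) = 1/(2*J) (P(J) = 1/(2*(J - 1/11*0²)) = 1/(2*(J - 1/11*0)) = 1/(2*(J + 0)) = 1/(2*J))
(P(112) - 21332) + 27846 = ((½)/112 - 21332) + 27846 = ((½)*(1/112) - 21332) + 27846 = (1/224 - 21332) + 27846 = -4778367/224 + 27846 = 1459137/224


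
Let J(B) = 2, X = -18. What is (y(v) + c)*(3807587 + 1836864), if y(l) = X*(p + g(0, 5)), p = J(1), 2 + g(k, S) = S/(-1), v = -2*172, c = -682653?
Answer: -3852693407913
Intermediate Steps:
v = -344
g(k, S) = -2 - S (g(k, S) = -2 + S/(-1) = -2 + S*(-1) = -2 - S)
p = 2
y(l) = 90 (y(l) = -18*(2 + (-2 - 1*5)) = -18*(2 + (-2 - 5)) = -18*(2 - 7) = -18*(-5) = 90)
(y(v) + c)*(3807587 + 1836864) = (90 - 682653)*(3807587 + 1836864) = -682563*5644451 = -3852693407913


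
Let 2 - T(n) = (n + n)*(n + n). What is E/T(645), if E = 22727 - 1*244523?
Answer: 110898/832049 ≈ 0.13328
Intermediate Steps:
E = -221796 (E = 22727 - 244523 = -221796)
T(n) = 2 - 4*n**2 (T(n) = 2 - (n + n)*(n + n) = 2 - 2*n*2*n = 2 - 4*n**2)
E/T(645) = -221796/(2 - 4*645**2) = -221796/(2 - 4*416025) = -221796/(2 - 1664100) = -221796/(-1664098) = -221796*(-1/1664098) = 110898/832049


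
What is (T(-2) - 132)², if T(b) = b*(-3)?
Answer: 15876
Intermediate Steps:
T(b) = -3*b
(T(-2) - 132)² = (-3*(-2) - 132)² = (6 - 132)² = (-126)² = 15876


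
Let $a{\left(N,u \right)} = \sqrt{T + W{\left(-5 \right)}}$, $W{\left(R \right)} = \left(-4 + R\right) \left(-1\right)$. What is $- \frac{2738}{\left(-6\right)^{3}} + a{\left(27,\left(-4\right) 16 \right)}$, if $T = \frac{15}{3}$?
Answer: $\frac{1369}{108} + \sqrt{14} \approx 16.418$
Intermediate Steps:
$W{\left(R \right)} = 4 - R$
$T = 5$ ($T = 15 \cdot \frac{1}{3} = 5$)
$a{\left(N,u \right)} = \sqrt{14}$ ($a{\left(N,u \right)} = \sqrt{5 + \left(4 - -5\right)} = \sqrt{5 + \left(4 + 5\right)} = \sqrt{5 + 9} = \sqrt{14}$)
$- \frac{2738}{\left(-6\right)^{3}} + a{\left(27,\left(-4\right) 16 \right)} = - \frac{2738}{\left(-6\right)^{3}} + \sqrt{14} = - \frac{2738}{-216} + \sqrt{14} = \left(-2738\right) \left(- \frac{1}{216}\right) + \sqrt{14} = \frac{1369}{108} + \sqrt{14}$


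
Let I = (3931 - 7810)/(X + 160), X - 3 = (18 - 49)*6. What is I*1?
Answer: 3879/23 ≈ 168.65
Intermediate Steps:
X = -183 (X = 3 + (18 - 49)*6 = 3 - 31*6 = 3 - 186 = -183)
I = 3879/23 (I = (3931 - 7810)/(-183 + 160) = -3879/(-23) = -3879*(-1/23) = 3879/23 ≈ 168.65)
I*1 = (3879/23)*1 = 3879/23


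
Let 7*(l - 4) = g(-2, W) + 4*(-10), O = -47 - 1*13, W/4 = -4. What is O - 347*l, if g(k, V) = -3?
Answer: 4785/7 ≈ 683.57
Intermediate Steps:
W = -16 (W = 4*(-4) = -16)
O = -60 (O = -47 - 13 = -60)
l = -15/7 (l = 4 + (-3 + 4*(-10))/7 = 4 + (-3 - 40)/7 = 4 + (⅐)*(-43) = 4 - 43/7 = -15/7 ≈ -2.1429)
O - 347*l = -60 - 347*(-15/7) = -60 + 5205/7 = 4785/7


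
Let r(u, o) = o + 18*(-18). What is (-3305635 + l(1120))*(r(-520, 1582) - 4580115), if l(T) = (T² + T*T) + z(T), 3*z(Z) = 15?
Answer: 3648570623310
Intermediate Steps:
r(u, o) = -324 + o (r(u, o) = o - 324 = -324 + o)
z(Z) = 5 (z(Z) = (⅓)*15 = 5)
l(T) = 5 + 2*T² (l(T) = (T² + T*T) + 5 = (T² + T²) + 5 = 2*T² + 5 = 5 + 2*T²)
(-3305635 + l(1120))*(r(-520, 1582) - 4580115) = (-3305635 + (5 + 2*1120²))*((-324 + 1582) - 4580115) = (-3305635 + (5 + 2*1254400))*(1258 - 4580115) = (-3305635 + (5 + 2508800))*(-4578857) = (-3305635 + 2508805)*(-4578857) = -796830*(-4578857) = 3648570623310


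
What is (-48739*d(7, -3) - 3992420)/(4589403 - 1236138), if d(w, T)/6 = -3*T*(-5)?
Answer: 1833422/670653 ≈ 2.7338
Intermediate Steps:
d(w, T) = 90*T (d(w, T) = 6*(-3*T*(-5)) = 6*(15*T) = 90*T)
(-48739*d(7, -3) - 3992420)/(4589403 - 1236138) = (-4386510*(-3) - 3992420)/(4589403 - 1236138) = (-48739*(-270) - 3992420)/3353265 = (13159530 - 3992420)*(1/3353265) = 9167110*(1/3353265) = 1833422/670653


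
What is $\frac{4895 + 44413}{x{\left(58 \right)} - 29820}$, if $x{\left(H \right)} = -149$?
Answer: $- \frac{49308}{29969} \approx -1.6453$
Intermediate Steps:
$\frac{4895 + 44413}{x{\left(58 \right)} - 29820} = \frac{4895 + 44413}{-149 - 29820} = \frac{49308}{-29969} = 49308 \left(- \frac{1}{29969}\right) = - \frac{49308}{29969}$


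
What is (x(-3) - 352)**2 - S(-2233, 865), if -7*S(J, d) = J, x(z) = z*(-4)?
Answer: 115281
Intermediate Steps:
x(z) = -4*z
S(J, d) = -J/7
(x(-3) - 352)**2 - S(-2233, 865) = (-4*(-3) - 352)**2 - (-1)*(-2233)/7 = (12 - 352)**2 - 1*319 = (-340)**2 - 319 = 115600 - 319 = 115281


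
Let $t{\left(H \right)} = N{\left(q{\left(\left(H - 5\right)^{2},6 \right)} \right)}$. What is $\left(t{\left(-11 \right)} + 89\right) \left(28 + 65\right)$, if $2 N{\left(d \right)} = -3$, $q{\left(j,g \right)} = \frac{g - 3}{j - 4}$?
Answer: $\frac{16275}{2} \approx 8137.5$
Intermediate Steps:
$q{\left(j,g \right)} = \frac{-3 + g}{-4 + j}$
$N{\left(d \right)} = - \frac{3}{2}$ ($N{\left(d \right)} = \frac{1}{2} \left(-3\right) = - \frac{3}{2}$)
$t{\left(H \right)} = - \frac{3}{2}$
$\left(t{\left(-11 \right)} + 89\right) \left(28 + 65\right) = \left(- \frac{3}{2} + 89\right) \left(28 + 65\right) = \frac{175}{2} \cdot 93 = \frac{16275}{2}$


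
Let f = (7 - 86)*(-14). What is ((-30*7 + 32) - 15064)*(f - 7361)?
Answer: 95338710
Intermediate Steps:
f = 1106 (f = -79*(-14) = 1106)
((-30*7 + 32) - 15064)*(f - 7361) = ((-30*7 + 32) - 15064)*(1106 - 7361) = ((-210 + 32) - 15064)*(-6255) = (-178 - 15064)*(-6255) = -15242*(-6255) = 95338710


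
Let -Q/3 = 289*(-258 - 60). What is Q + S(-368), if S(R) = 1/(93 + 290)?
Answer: 105595399/383 ≈ 2.7571e+5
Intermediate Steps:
S(R) = 1/383
Q = 275706 (Q = -867*(-258 - 60) = -867*(-318) = -3*(-91902) = 275706)
Q + S(-368) = 275706 + 1/383 = 105595399/383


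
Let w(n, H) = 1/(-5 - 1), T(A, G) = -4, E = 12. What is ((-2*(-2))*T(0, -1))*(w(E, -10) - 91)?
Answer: 4376/3 ≈ 1458.7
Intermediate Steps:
w(n, H) = -⅙ (w(n, H) = 1/(-6) = -⅙)
((-2*(-2))*T(0, -1))*(w(E, -10) - 91) = (-2*(-2)*(-4))*(-⅙ - 91) = (4*(-4))*(-547/6) = -16*(-547/6) = 4376/3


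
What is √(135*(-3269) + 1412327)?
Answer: 2*√242753 ≈ 985.40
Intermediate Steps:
√(135*(-3269) + 1412327) = √(-441315 + 1412327) = √971012 = 2*√242753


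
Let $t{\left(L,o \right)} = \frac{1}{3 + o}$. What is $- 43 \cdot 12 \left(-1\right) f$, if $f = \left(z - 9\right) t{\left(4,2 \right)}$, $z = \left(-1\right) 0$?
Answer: $- \frac{4644}{5} \approx -928.8$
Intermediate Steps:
$z = 0$
$f = - \frac{9}{5}$ ($f = \frac{0 - 9}{3 + 2} = \frac{0 - 9}{5} = \left(-9\right) \frac{1}{5} = - \frac{9}{5} \approx -1.8$)
$- 43 \cdot 12 \left(-1\right) f = - 43 \cdot 12 \left(-1\right) \left(- \frac{9}{5}\right) = \left(-43\right) \left(-12\right) \left(- \frac{9}{5}\right) = 516 \left(- \frac{9}{5}\right) = - \frac{4644}{5}$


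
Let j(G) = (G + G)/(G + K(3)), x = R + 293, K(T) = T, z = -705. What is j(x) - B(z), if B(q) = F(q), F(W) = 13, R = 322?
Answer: -1134/103 ≈ -11.010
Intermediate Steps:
B(q) = 13
x = 615 (x = 322 + 293 = 615)
j(G) = 2*G/(3 + G) (j(G) = (G + G)/(G + 3) = (2*G)/(3 + G) = 2*G/(3 + G))
j(x) - B(z) = 2*615/(3 + 615) - 1*13 = 2*615/618 - 13 = 2*615*(1/618) - 13 = 205/103 - 13 = -1134/103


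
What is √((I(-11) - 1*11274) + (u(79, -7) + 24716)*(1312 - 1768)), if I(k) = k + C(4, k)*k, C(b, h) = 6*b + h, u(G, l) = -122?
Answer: 14*I*√57277 ≈ 3350.6*I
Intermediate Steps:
C(b, h) = h + 6*b
I(k) = k + k*(24 + k) (I(k) = k + (k + 6*4)*k = k + (k + 24)*k = k + (24 + k)*k = k + k*(24 + k))
√((I(-11) - 1*11274) + (u(79, -7) + 24716)*(1312 - 1768)) = √((-11*(25 - 11) - 1*11274) + (-122 + 24716)*(1312 - 1768)) = √((-11*14 - 11274) + 24594*(-456)) = √((-154 - 11274) - 11214864) = √(-11428 - 11214864) = √(-11226292) = 14*I*√57277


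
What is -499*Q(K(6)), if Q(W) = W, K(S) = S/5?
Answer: -2994/5 ≈ -598.80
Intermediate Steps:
K(S) = S/5 (K(S) = S*(1/5) = S/5)
-499*Q(K(6)) = -499*6/5 = -2994/5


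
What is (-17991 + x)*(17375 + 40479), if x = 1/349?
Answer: -363257050732/349 ≈ -1.0409e+9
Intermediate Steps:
x = 1/349 ≈ 0.0028653
(-17991 + x)*(17375 + 40479) = (-17991 + 1/349)*(17375 + 40479) = -6278858/349*57854 = -363257050732/349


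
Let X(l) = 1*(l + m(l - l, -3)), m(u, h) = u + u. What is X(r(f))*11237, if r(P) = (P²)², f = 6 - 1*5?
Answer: 11237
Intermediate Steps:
f = 1 (f = 6 - 5 = 1)
m(u, h) = 2*u
r(P) = P⁴
X(l) = l (X(l) = 1*(l + 2*(l - l)) = 1*(l + 2*0) = 1*(l + 0) = 1*l = l)
X(r(f))*11237 = 1⁴*11237 = 1*11237 = 11237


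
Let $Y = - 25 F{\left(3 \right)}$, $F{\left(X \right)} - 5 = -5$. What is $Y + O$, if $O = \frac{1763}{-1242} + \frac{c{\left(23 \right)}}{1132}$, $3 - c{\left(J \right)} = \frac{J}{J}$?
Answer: $- \frac{249154}{175743} \approx -1.4177$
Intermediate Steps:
$F{\left(X \right)} = 0$ ($F{\left(X \right)} = 5 - 5 = 0$)
$c{\left(J \right)} = 2$ ($c{\left(J \right)} = 3 - \frac{J}{J} = 3 - 1 = 2$)
$O = - \frac{249154}{175743}$ ($O = \frac{1763}{-1242} + \frac{2}{1132} = 1763 \left(- \frac{1}{1242}\right) + 2 \cdot \frac{1}{1132} = - \frac{1763}{1242} + \frac{1}{566} = - \frac{249154}{175743} \approx -1.4177$)
$Y = 0$ ($Y = \left(-25\right) 0 = 0$)
$Y + O = 0 - \frac{249154}{175743} = - \frac{249154}{175743}$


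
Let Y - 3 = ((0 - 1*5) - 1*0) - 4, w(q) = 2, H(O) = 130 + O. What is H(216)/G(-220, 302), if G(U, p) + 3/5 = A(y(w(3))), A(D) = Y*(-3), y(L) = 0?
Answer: 1730/87 ≈ 19.885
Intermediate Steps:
Y = -6 (Y = 3 + (((0 - 1*5) - 1*0) - 4) = 3 + (((0 - 5) + 0) - 4) = 3 + ((-5 + 0) - 4) = 3 + (-5 - 4) = 3 - 9 = -6)
A(D) = 18 (A(D) = -6*(-3) = 18)
G(U, p) = 87/5 (G(U, p) = -3/5 + 18 = 87/5)
H(216)/G(-220, 302) = (130 + 216)/(87/5) = 346*(5/87) = 1730/87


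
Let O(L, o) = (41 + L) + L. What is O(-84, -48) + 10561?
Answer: 10434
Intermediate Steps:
O(L, o) = 41 + 2*L
O(-84, -48) + 10561 = (41 + 2*(-84)) + 10561 = (41 - 168) + 10561 = -127 + 10561 = 10434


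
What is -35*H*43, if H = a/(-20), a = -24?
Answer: -1806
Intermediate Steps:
H = 6/5 (H = -24/(-20) = -24*(-1/20) = 6/5 ≈ 1.2000)
-35*H*43 = -35*6/5*43 = -42*43 = -1806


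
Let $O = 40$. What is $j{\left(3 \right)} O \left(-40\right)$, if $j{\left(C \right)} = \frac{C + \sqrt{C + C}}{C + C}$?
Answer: $-800 - \frac{800 \sqrt{6}}{3} \approx -1453.2$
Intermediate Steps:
$j{\left(C \right)} = \frac{C + \sqrt{2} \sqrt{C}}{2 C}$ ($j{\left(C \right)} = \frac{C + \sqrt{2 C}}{2 C} = \left(C + \sqrt{2} \sqrt{C}\right) \frac{1}{2 C} = \frac{C + \sqrt{2} \sqrt{C}}{2 C}$)
$j{\left(3 \right)} O \left(-40\right) = \left(\frac{1}{2} + \frac{\sqrt{2}}{2 \sqrt{3}}\right) 40 \left(-40\right) = \left(\frac{1}{2} + \frac{\sqrt{2} \frac{\sqrt{3}}{3}}{2}\right) 40 \left(-40\right) = \left(\frac{1}{2} + \frac{\sqrt{6}}{6}\right) 40 \left(-40\right) = \left(20 + \frac{20 \sqrt{6}}{3}\right) \left(-40\right) = -800 - \frac{800 \sqrt{6}}{3}$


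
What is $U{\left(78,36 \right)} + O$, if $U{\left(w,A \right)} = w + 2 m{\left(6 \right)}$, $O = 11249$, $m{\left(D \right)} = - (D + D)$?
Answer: $11303$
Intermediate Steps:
$m{\left(D \right)} = - 2 D$
$U{\left(w,A \right)} = -24 + w$ ($U{\left(w,A \right)} = w + 2 \left(\left(-2\right) 6\right) = w + 2 \left(-12\right) = w - 24 = -24 + w$)
$U{\left(78,36 \right)} + O = \left(-24 + 78\right) + 11249 = 54 + 11249 = 11303$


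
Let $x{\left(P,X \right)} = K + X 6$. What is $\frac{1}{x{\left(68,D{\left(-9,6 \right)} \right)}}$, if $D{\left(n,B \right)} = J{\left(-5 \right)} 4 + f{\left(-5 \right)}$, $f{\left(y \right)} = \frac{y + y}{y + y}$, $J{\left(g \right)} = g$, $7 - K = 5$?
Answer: $- \frac{1}{112} \approx -0.0089286$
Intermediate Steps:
$K = 2$ ($K = 7 - 5 = 2$)
$f{\left(y \right)} = 1$ ($f{\left(y \right)} = \frac{2 y}{2 y} = 2 y \frac{1}{2 y} = 1$)
$D{\left(n,B \right)} = -19$ ($D{\left(n,B \right)} = \left(-5\right) 4 + 1 = -20 + 1 = -19$)
$x{\left(P,X \right)} = 2 + 6 X$ ($x{\left(P,X \right)} = 2 + X 6 = 2 + 6 X$)
$\frac{1}{x{\left(68,D{\left(-9,6 \right)} \right)}} = \frac{1}{2 + 6 \left(-19\right)} = \frac{1}{2 - 114} = \frac{1}{-112} = - \frac{1}{112}$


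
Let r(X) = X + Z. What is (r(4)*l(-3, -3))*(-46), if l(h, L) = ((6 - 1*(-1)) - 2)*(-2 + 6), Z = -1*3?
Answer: -920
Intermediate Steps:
Z = -3
l(h, L) = 20 (l(h, L) = ((6 + 1) - 2)*4 = (7 - 2)*4 = 5*4 = 20)
r(X) = -3 + X (r(X) = X - 3 = -3 + X)
(r(4)*l(-3, -3))*(-46) = ((-3 + 4)*20)*(-46) = (1*20)*(-46) = 20*(-46) = -920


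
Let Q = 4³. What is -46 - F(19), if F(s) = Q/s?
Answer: -938/19 ≈ -49.368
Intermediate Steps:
Q = 64
F(s) = 64/s
-46 - F(19) = -46 - 64/19 = -938/19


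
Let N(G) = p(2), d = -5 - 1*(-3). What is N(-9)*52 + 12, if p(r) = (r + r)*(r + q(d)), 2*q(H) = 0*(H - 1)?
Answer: 428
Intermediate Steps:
d = -2 (d = -5 + 3 = -2)
q(H) = 0 (q(H) = (0*(H - 1))/2 = (0*(-1 + H))/2 = (1/2)*0 = 0)
p(r) = 2*r**2 (p(r) = (r + r)*(r + 0) = (2*r)*r = 2*r**2)
N(G) = 8 (N(G) = 2*2**2 = 2*4 = 8)
N(-9)*52 + 12 = 8*52 + 12 = 416 + 12 = 428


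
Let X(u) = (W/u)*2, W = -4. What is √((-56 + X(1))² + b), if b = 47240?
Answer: 6*√1426 ≈ 226.57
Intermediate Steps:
X(u) = -8/u (X(u) = -4/u*2 = -8/u)
√((-56 + X(1))² + b) = √((-56 - 8/1)² + 47240) = √((-56 - 8*1)² + 47240) = √((-56 - 8)² + 47240) = √((-64)² + 47240) = √(4096 + 47240) = √51336 = 6*√1426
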